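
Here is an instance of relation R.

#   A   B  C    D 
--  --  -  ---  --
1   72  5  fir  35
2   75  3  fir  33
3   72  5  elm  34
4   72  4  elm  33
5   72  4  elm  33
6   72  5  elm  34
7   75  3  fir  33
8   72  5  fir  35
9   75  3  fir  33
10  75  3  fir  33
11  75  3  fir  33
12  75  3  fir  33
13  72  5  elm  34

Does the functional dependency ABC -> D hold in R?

Yes

(A=72, B=5, C=fir): rows 1, 8 → D = 35, 35 ✓
(A=75, B=3, C=fir): rows 2, 7, 9, 10, 11, 12 → D = 33, 33, 33, 33, 33, 33 ✓
(A=72, B=5, C=elm): rows 3, 6, 13 → D = 34, 34, 34 ✓
(A=72, B=4, C=elm): rows 4, 5 → D = 33, 33 ✓
Every ABC value is associated with a single D value, so ABC -> D holds.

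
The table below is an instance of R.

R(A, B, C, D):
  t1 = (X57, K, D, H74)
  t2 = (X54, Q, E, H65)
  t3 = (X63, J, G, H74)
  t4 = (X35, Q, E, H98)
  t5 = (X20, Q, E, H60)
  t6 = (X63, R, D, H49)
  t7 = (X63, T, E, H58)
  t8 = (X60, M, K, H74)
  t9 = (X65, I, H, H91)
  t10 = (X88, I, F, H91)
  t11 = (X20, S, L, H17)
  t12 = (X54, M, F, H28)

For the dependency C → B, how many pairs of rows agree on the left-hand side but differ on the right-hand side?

5

C=D: violating pairs (1,6) — 1 pair.
C=E: violating pairs (2,7), (4,7), (5,7) — 3 pairs.
C=F: violating pairs (10,12) — 1 pair.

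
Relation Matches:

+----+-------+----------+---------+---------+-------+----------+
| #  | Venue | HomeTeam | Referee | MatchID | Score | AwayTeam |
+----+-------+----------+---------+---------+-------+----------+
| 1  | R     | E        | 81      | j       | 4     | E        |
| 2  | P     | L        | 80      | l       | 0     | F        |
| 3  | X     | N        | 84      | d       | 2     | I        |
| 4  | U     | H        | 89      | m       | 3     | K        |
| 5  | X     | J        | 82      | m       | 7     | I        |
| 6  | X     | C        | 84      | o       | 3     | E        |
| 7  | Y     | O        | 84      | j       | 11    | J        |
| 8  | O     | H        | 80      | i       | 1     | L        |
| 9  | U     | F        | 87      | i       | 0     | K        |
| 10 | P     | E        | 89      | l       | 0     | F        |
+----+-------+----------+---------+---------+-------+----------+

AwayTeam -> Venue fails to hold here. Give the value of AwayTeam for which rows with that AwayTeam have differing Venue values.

AwayTeam=E: rows 1, 6 → Venue takes values {R, X} — violation
AwayTeam=F: rows 2, 10 → Venue = P, P ✓
AwayTeam=I: rows 3, 5 → Venue = X, X ✓
AwayTeam=K: rows 4, 9 → Venue = U, U ✓
AwayTeam=J: row 7 → Venue = Y ✓
AwayTeam=L: row 8 → Venue = O ✓
The only AwayTeam value with inconsistent Venue is AwayTeam=E.

E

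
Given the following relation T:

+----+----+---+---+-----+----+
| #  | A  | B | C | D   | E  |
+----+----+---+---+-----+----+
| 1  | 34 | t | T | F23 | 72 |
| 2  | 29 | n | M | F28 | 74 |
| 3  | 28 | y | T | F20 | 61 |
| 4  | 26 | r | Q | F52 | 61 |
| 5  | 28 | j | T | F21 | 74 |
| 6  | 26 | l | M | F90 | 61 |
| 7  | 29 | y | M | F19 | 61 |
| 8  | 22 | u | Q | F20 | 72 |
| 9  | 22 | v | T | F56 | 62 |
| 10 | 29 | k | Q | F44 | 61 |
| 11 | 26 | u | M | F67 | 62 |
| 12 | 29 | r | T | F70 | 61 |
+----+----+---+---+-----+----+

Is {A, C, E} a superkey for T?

All 12 rows have distinct {A, C, E} values, so {A, C, E} → (all attributes) holds and {A, C, E} is a superkey.

Yes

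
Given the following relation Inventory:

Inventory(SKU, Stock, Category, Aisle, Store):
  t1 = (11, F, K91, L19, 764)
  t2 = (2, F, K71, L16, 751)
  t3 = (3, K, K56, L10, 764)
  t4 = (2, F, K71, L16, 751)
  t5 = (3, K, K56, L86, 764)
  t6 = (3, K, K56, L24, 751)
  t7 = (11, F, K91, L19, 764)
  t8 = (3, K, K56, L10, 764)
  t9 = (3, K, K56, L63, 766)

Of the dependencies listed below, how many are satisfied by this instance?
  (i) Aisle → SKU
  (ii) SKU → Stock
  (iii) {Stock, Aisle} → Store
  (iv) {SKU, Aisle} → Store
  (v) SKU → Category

5

(i) Aisle → SKU: every LHS value maps to a single RHS value — holds.
(ii) SKU → Stock: every LHS value maps to a single RHS value — holds.
(iii) {Stock, Aisle} → Store: every LHS value maps to a single RHS value — holds.
(iv) {SKU, Aisle} → Store: every LHS value maps to a single RHS value — holds.
(v) SKU → Category: every LHS value maps to a single RHS value — holds.
5 of the 5 dependencies hold.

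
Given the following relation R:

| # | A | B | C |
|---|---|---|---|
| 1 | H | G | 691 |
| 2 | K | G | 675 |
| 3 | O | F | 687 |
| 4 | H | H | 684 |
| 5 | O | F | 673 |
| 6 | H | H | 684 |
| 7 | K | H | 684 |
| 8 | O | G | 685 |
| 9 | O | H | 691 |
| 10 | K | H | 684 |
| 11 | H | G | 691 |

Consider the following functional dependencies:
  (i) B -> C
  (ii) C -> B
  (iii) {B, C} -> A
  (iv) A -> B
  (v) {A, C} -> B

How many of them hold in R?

(i) B -> C: B=G: rows 1, 2, 8, 11 → C takes values {691, 675, 685} — violation; B=F: rows 3, 5 → C takes values {687, 673} — violation; B=H: rows 4, 6, 7, 9, 10 → C takes values {684, 691} — violation — fails.
(ii) C -> B: C=691: rows 1, 9, 11 → B takes values {G, H} — violation — fails.
(iii) {B, C} -> A: (B=H, C=684): rows 4, 6, 7, 10 → A takes values {H, K} — violation — fails.
(iv) A -> B: A=H: rows 1, 4, 6, 11 → B takes values {G, H} — violation; A=K: rows 2, 7, 10 → B takes values {G, H} — violation; A=O: rows 3, 5, 8, 9 → B takes values {F, G, H} — violation — fails.
(v) {A, C} -> B: every LHS value maps to a single RHS value — holds.
1 of the 5 dependencies holds.

1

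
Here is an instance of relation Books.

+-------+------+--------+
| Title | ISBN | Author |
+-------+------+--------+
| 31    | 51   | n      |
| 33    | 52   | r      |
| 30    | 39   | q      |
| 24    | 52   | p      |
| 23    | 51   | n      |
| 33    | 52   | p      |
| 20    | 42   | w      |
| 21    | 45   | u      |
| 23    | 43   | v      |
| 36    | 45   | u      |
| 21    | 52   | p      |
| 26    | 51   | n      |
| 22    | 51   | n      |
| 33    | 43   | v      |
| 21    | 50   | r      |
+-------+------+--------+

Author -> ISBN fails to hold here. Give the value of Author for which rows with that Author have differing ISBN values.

Author=n: 4 rows → ISBN = 51, 51, 51, 51 ✓
Author=r: 2 rows → ISBN takes values {52, 50} — violation
Author=q: 1 row → ISBN = 39 ✓
Author=p: 3 rows → ISBN = 52, 52, 52 ✓
Author=w: 1 row → ISBN = 42 ✓
Author=u: 2 rows → ISBN = 45, 45 ✓
Author=v: 2 rows → ISBN = 43, 43 ✓
The only Author value with inconsistent ISBN is Author=r.

r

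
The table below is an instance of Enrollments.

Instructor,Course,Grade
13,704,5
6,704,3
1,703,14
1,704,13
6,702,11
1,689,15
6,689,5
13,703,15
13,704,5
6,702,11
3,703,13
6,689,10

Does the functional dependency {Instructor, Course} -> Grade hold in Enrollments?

(Instructor=13, Course=704): 2 rows → Grade = 5, 5 ✓
(Instructor=6, Course=704): 1 row → Grade = 3 ✓
(Instructor=1, Course=703): 1 row → Grade = 14 ✓
(Instructor=1, Course=704): 1 row → Grade = 13 ✓
(Instructor=6, Course=702): 2 rows → Grade = 11, 11 ✓
(Instructor=1, Course=689): 1 row → Grade = 15 ✓
(Instructor=6, Course=689): 2 rows → Grade takes values {5, 10} — violation
(Instructor=13, Course=703): 1 row → Grade = 15 ✓
(Instructor=3, Course=703): 1 row → Grade = 13 ✓
Two rows agree on {Instructor, Course} but differ on Grade, so {Instructor, Course} -> Grade does not hold.

No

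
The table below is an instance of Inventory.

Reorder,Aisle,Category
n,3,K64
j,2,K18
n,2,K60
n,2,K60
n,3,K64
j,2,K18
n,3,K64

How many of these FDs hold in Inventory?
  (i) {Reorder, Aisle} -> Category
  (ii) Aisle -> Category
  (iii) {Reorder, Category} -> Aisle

2

(i) {Reorder, Aisle} -> Category: every LHS value maps to a single RHS value — holds.
(ii) Aisle -> Category: Aisle=2: 4 rows → Category takes values {K18, K60} — violation — fails.
(iii) {Reorder, Category} -> Aisle: every LHS value maps to a single RHS value — holds.
2 of the 3 dependencies hold.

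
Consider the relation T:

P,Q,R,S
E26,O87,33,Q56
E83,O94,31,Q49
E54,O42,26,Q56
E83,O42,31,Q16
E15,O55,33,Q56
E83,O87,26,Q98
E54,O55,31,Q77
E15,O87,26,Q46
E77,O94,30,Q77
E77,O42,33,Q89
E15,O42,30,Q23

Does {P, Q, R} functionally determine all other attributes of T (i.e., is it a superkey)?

Yes

All 11 rows have distinct {P, Q, R} values, so {P, Q, R} → (all attributes) holds and {P, Q, R} is a superkey.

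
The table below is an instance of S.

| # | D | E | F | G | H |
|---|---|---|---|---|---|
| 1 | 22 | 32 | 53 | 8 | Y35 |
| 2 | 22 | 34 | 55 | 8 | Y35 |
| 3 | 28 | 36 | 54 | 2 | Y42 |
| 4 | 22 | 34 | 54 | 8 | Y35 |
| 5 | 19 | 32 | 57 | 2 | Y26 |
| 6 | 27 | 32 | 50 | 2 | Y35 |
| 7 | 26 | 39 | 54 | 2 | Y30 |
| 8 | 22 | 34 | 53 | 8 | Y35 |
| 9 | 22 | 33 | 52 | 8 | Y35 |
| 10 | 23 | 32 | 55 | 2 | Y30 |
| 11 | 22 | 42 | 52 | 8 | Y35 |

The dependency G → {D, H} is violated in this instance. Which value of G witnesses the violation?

G=8: rows 1, 2, 4, 8, 9, 11 → {D,H} = (22, Y35), (22, Y35), (22, Y35), (22, Y35), (22, Y35), (22, Y35) ✓
G=2: rows 3, 5, 6, 7, 10 → {D,H} takes values {(28, Y42), (19, Y26), (27, Y35), (26, Y30), (23, Y30)} — violation
The only G value with inconsistent RHS is G=2.

2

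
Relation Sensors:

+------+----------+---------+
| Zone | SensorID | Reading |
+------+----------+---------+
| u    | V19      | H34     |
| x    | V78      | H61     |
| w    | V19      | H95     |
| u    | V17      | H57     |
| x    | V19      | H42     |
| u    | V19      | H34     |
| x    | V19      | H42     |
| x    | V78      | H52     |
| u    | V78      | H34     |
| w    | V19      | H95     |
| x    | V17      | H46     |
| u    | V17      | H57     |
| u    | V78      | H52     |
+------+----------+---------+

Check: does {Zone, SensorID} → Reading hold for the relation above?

No

(Zone=u, SensorID=V19): 2 rows → Reading = H34, H34 ✓
(Zone=x, SensorID=V78): 2 rows → Reading takes values {H61, H52} — violation
(Zone=w, SensorID=V19): 2 rows → Reading = H95, H95 ✓
(Zone=u, SensorID=V17): 2 rows → Reading = H57, H57 ✓
(Zone=x, SensorID=V19): 2 rows → Reading = H42, H42 ✓
(Zone=u, SensorID=V78): 2 rows → Reading takes values {H34, H52} — violation
(Zone=x, SensorID=V17): 1 row → Reading = H46 ✓
Two rows agree on {Zone, SensorID} but differ on Reading, so {Zone, SensorID} → Reading does not hold.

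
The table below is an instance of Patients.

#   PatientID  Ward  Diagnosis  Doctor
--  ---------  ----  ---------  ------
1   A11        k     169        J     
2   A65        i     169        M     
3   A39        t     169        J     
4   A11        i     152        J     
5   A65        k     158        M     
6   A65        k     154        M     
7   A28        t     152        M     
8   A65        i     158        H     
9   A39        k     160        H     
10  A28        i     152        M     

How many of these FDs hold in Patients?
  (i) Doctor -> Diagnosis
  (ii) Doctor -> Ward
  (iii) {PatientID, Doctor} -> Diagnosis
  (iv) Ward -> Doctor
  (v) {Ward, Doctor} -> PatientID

(i) Doctor -> Diagnosis: Doctor=J: rows 1, 3, 4 → Diagnosis takes values {169, 152} — violation; Doctor=M: rows 2, 5, 6, 7, 10 → Diagnosis takes values {169, 158, 154, 152} — violation; Doctor=H: rows 8, 9 → Diagnosis takes values {158, 160} — violation — fails.
(ii) Doctor -> Ward: Doctor=J: rows 1, 3, 4 → Ward takes values {k, t, i} — violation; Doctor=M: rows 2, 5, 6, 7, 10 → Ward takes values {i, k, t} — violation; Doctor=H: rows 8, 9 → Ward takes values {i, k} — violation — fails.
(iii) {PatientID, Doctor} -> Diagnosis: (PatientID=A11, Doctor=J): rows 1, 4 → Diagnosis takes values {169, 152} — violation; (PatientID=A65, Doctor=M): rows 2, 5, 6 → Diagnosis takes values {169, 158, 154} — violation — fails.
(iv) Ward -> Doctor: Ward=k: rows 1, 5, 6, 9 → Doctor takes values {J, M, H} — violation; Ward=i: rows 2, 4, 8, 10 → Doctor takes values {M, J, H} — violation; Ward=t: rows 3, 7 → Doctor takes values {J, M} — violation — fails.
(v) {Ward, Doctor} -> PatientID: (Ward=i, Doctor=M): rows 2, 10 → PatientID takes values {A65, A28} — violation — fails.
None of the 5 dependencies hold.

0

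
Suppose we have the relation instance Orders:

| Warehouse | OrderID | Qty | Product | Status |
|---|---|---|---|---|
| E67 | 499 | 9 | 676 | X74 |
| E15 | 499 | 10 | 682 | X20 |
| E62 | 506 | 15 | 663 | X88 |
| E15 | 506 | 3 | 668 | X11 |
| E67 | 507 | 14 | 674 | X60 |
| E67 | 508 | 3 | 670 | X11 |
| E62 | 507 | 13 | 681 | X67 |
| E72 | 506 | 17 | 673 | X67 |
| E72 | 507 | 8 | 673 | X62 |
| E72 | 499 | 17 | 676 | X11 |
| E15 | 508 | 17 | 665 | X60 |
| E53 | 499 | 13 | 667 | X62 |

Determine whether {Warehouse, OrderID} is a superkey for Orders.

All 12 rows have distinct {Warehouse, OrderID} values, so {Warehouse, OrderID} → (all attributes) holds and {Warehouse, OrderID} is a superkey.

Yes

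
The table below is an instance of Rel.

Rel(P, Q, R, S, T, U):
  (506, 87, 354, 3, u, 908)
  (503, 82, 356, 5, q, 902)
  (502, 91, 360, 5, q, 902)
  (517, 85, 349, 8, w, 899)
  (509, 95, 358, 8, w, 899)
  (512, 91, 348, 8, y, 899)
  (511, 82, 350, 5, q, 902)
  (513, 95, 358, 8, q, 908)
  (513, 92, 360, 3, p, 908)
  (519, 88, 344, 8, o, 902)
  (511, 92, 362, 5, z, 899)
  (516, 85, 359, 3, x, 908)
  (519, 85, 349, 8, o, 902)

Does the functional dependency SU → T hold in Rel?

No

(S=3, U=908): 3 rows → T takes values {u, p, x} — violation
(S=5, U=902): 3 rows → T = q, q, q ✓
(S=8, U=899): 3 rows → T takes values {w, y} — violation
(S=8, U=908): 1 row → T = q ✓
(S=8, U=902): 2 rows → T = o, o ✓
(S=5, U=899): 1 row → T = z ✓
Two rows agree on SU but differ on T, so SU → T does not hold.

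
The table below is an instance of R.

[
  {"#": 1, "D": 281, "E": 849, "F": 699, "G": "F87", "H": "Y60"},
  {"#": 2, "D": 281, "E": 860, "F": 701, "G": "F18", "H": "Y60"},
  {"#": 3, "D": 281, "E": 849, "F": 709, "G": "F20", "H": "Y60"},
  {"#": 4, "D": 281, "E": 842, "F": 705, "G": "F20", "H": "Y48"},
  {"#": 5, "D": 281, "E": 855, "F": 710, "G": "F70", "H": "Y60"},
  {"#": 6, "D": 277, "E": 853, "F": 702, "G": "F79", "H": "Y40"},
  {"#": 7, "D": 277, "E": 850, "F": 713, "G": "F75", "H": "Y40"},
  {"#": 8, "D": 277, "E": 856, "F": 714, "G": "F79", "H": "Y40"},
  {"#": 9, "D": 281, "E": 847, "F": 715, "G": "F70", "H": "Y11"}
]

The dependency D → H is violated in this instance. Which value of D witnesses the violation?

D=281: rows 1, 2, 3, 4, 5, 9 → H takes values {Y60, Y48, Y11} — violation
D=277: rows 6, 7, 8 → H = Y40, Y40, Y40 ✓
The only D value with inconsistent H is D=281.

281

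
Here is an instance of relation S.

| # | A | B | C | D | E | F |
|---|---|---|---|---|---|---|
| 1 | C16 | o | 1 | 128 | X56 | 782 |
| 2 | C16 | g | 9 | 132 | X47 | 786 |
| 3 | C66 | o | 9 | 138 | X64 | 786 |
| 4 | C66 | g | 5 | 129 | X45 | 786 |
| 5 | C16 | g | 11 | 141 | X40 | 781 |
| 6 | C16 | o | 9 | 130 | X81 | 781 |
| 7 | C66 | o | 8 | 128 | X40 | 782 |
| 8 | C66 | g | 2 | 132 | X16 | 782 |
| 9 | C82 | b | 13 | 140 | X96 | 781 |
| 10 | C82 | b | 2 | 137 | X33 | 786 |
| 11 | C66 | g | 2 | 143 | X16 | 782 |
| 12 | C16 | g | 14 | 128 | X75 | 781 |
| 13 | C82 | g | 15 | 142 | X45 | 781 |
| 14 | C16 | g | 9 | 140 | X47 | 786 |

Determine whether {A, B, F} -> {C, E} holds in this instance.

(A=C16, B=o, F=782): row 1 → {C,E} = (1, X56) ✓
(A=C16, B=g, F=786): rows 2, 14 → {C,E} = (9, X47), (9, X47) ✓
(A=C66, B=o, F=786): row 3 → {C,E} = (9, X64) ✓
(A=C66, B=g, F=786): row 4 → {C,E} = (5, X45) ✓
(A=C16, B=g, F=781): rows 5, 12 → {C,E} takes values {(11, X40), (14, X75)} — violation
(A=C16, B=o, F=781): row 6 → {C,E} = (9, X81) ✓
(A=C66, B=o, F=782): row 7 → {C,E} = (8, X40) ✓
(A=C66, B=g, F=782): rows 8, 11 → {C,E} = (2, X16), (2, X16) ✓
(A=C82, B=b, F=781): row 9 → {C,E} = (13, X96) ✓
(A=C82, B=b, F=786): row 10 → {C,E} = (2, X33) ✓
(A=C82, B=g, F=781): row 13 → {C,E} = (15, X45) ✓
Two rows agree on {A, B, F} but differ on {C, E}, so {A, B, F} -> {C, E} does not hold.

No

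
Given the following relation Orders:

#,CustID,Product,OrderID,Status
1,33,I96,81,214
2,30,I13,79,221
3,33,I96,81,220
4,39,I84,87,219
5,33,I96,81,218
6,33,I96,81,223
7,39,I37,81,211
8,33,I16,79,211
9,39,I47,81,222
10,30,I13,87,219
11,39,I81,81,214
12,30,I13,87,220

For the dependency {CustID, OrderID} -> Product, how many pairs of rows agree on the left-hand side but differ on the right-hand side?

3

(CustID=33, OrderID=81): all 4 rows agree on Product — 0 pairs.
(CustID=39, OrderID=81): violating pairs (7,9), (7,11), (9,11) — 3 pairs.
(CustID=30, OrderID=87): all 2 rows agree on Product — 0 pairs.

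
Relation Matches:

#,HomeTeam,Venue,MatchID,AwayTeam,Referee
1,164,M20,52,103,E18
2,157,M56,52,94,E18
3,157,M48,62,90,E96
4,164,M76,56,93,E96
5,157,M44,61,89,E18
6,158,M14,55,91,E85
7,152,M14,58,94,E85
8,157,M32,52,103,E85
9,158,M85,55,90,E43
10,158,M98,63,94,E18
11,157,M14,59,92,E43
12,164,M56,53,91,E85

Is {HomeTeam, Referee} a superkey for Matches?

Rows 2 and 5 have the same {HomeTeam, Referee} value (HomeTeam=157, Referee=E18) but are distinct tuples, so {HomeTeam, Referee} does not determine every attribute — not a superkey.

No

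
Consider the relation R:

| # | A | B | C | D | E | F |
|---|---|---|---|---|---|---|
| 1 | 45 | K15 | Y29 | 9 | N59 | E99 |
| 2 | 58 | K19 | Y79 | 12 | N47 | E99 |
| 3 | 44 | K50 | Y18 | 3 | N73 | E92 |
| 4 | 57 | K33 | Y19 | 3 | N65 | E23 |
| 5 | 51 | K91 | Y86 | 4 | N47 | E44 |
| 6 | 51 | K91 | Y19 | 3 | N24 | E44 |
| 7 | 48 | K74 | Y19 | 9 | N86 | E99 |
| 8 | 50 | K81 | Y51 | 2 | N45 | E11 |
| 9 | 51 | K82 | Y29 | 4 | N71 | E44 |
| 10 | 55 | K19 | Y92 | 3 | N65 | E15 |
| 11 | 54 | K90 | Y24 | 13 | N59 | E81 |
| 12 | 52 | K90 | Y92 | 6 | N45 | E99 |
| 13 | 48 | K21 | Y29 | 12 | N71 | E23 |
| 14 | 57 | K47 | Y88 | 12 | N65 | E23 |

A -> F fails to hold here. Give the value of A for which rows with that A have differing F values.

48

A=45: row 1 → F = E99 ✓
A=58: row 2 → F = E99 ✓
A=44: row 3 → F = E92 ✓
A=57: rows 4, 14 → F = E23, E23 ✓
A=51: rows 5, 6, 9 → F = E44, E44, E44 ✓
A=48: rows 7, 13 → F takes values {E99, E23} — violation
A=50: row 8 → F = E11 ✓
A=55: row 10 → F = E15 ✓
A=54: row 11 → F = E81 ✓
A=52: row 12 → F = E99 ✓
The only A value with inconsistent F is A=48.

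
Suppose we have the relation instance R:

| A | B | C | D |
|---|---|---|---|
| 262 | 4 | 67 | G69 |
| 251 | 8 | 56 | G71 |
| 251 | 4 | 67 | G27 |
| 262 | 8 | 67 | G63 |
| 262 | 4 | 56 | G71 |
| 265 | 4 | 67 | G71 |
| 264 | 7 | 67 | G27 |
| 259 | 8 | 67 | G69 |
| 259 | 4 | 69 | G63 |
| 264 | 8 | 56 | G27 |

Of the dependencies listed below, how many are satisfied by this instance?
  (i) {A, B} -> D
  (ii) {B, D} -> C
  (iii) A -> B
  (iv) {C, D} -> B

(i) {A, B} -> D: (A=262, B=4): 2 rows → D takes values {G69, G71} — violation — fails.
(ii) {B, D} -> C: (B=4, D=G71): 2 rows → C takes values {56, 67} — violation — fails.
(iii) A -> B: A=262: 3 rows → B takes values {4, 8} — violation; A=251: 2 rows → B takes values {8, 4} — violation; A=264: 2 rows → B takes values {7, 8} — violation; A=259: 2 rows → B takes values {8, 4} — violation — fails.
(iv) {C, D} -> B: (C=67, D=G69): 2 rows → B takes values {4, 8} — violation; (C=56, D=G71): 2 rows → B takes values {8, 4} — violation; (C=67, D=G27): 2 rows → B takes values {4, 7} — violation — fails.
None of the 4 dependencies hold.

0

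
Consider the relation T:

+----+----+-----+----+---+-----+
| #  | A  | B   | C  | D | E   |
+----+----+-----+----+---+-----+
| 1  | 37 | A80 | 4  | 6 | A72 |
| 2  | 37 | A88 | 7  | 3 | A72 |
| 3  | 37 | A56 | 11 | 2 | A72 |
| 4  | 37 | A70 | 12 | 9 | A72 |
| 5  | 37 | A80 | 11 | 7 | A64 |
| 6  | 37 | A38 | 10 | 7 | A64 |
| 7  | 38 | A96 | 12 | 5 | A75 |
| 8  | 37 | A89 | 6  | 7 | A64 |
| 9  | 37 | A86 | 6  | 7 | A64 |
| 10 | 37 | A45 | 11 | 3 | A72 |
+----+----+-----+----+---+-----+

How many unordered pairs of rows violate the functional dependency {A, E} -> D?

9

(A=37, E=A72): violating pairs (1,2), (1,3), (1,4), (1,10), (2,3), (2,4), (3,4), (3,10), (4,10) — 9 pairs.
(A=37, E=A64): all 4 rows agree on D — 0 pairs.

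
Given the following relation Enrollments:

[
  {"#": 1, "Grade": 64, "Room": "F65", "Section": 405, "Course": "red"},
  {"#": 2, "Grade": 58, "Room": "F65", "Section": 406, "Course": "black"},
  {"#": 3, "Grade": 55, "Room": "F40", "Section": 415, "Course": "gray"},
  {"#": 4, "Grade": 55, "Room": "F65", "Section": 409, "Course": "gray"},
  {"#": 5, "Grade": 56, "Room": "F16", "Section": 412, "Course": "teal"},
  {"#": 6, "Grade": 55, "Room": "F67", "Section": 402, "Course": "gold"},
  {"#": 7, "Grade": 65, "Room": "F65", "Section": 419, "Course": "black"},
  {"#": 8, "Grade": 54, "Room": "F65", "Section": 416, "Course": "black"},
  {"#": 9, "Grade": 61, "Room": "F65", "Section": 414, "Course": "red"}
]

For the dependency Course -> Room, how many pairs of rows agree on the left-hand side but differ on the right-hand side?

1

Course=red: all 2 rows agree on Room — 0 pairs.
Course=black: all 3 rows agree on Room — 0 pairs.
Course=gray: violating pairs (3,4) — 1 pair.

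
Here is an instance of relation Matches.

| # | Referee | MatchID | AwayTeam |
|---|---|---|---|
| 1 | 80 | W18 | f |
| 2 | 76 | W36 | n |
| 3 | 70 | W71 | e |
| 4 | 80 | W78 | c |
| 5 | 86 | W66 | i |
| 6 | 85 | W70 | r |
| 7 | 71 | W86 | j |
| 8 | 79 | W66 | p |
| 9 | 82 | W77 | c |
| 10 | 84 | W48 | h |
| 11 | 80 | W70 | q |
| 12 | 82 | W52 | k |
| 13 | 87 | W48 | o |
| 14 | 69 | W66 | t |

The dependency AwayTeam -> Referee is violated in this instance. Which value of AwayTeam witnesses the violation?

c

AwayTeam=f: row 1 → Referee = 80 ✓
AwayTeam=n: row 2 → Referee = 76 ✓
AwayTeam=e: row 3 → Referee = 70 ✓
AwayTeam=c: rows 4, 9 → Referee takes values {80, 82} — violation
AwayTeam=i: row 5 → Referee = 86 ✓
AwayTeam=r: row 6 → Referee = 85 ✓
AwayTeam=j: row 7 → Referee = 71 ✓
AwayTeam=p: row 8 → Referee = 79 ✓
AwayTeam=h: row 10 → Referee = 84 ✓
AwayTeam=q: row 11 → Referee = 80 ✓
AwayTeam=k: row 12 → Referee = 82 ✓
AwayTeam=o: row 13 → Referee = 87 ✓
AwayTeam=t: row 14 → Referee = 69 ✓
The only AwayTeam value with inconsistent Referee is AwayTeam=c.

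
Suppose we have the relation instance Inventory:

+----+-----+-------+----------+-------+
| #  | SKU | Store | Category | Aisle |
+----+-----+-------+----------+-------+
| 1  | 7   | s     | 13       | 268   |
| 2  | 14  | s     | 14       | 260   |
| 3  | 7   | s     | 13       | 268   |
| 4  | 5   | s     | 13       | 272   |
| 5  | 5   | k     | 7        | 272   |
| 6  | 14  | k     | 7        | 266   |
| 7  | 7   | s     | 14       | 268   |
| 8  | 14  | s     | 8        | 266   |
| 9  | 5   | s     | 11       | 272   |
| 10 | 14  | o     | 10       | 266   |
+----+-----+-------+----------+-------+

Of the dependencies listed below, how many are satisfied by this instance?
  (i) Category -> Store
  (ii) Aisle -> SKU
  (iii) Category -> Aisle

2

(i) Category -> Store: every LHS value maps to a single RHS value — holds.
(ii) Aisle -> SKU: every LHS value maps to a single RHS value — holds.
(iii) Category -> Aisle: Category=13: rows 1, 3, 4 → Aisle takes values {268, 272} — violation; Category=14: rows 2, 7 → Aisle takes values {260, 268} — violation; Category=7: rows 5, 6 → Aisle takes values {272, 266} — violation — fails.
2 of the 3 dependencies hold.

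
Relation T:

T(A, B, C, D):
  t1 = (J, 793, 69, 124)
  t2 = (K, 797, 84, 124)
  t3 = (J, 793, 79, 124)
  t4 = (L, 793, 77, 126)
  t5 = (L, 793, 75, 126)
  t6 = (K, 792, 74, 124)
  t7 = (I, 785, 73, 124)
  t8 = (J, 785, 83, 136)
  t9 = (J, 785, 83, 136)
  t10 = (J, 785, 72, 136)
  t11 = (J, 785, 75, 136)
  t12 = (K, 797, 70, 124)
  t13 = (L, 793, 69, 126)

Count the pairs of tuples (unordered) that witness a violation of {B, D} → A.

0

(B=793, D=124): all 2 rows agree on A — 0 pairs.
(B=797, D=124): all 2 rows agree on A — 0 pairs.
(B=793, D=126): all 3 rows agree on A — 0 pairs.
(B=785, D=136): all 4 rows agree on A — 0 pairs.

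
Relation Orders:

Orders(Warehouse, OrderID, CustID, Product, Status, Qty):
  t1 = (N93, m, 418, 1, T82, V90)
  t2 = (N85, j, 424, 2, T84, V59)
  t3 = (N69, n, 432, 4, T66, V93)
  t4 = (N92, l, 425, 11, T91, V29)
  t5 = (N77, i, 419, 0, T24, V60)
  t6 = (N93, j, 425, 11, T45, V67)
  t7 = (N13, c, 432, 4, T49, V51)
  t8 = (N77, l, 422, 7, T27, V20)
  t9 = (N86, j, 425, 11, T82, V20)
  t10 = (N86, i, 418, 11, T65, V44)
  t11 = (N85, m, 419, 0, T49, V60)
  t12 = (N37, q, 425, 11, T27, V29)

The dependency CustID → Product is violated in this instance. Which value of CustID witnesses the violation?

418

CustID=418: rows 1, 10 → Product takes values {1, 11} — violation
CustID=424: row 2 → Product = 2 ✓
CustID=432: rows 3, 7 → Product = 4, 4 ✓
CustID=425: rows 4, 6, 9, 12 → Product = 11, 11, 11, 11 ✓
CustID=419: rows 5, 11 → Product = 0, 0 ✓
CustID=422: row 8 → Product = 7 ✓
The only CustID value with inconsistent Product is CustID=418.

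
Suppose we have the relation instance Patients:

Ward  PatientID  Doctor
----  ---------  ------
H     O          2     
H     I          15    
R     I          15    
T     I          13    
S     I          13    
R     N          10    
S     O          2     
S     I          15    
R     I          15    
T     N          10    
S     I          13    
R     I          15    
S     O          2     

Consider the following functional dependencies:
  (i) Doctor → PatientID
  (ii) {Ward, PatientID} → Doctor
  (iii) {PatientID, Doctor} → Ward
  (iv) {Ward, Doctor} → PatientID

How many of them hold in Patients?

(i) Doctor → PatientID: every LHS value maps to a single RHS value — holds.
(ii) {Ward, PatientID} → Doctor: (Ward=S, PatientID=I): 3 rows → Doctor takes values {13, 15} — violation — fails.
(iii) {PatientID, Doctor} → Ward: (PatientID=O, Doctor=2): 3 rows → Ward takes values {H, S} — violation; (PatientID=I, Doctor=15): 5 rows → Ward takes values {H, R, S} — violation; (PatientID=I, Doctor=13): 3 rows → Ward takes values {T, S} — violation; (PatientID=N, Doctor=10): 2 rows → Ward takes values {R, T} — violation — fails.
(iv) {Ward, Doctor} → PatientID: every LHS value maps to a single RHS value — holds.
2 of the 4 dependencies hold.

2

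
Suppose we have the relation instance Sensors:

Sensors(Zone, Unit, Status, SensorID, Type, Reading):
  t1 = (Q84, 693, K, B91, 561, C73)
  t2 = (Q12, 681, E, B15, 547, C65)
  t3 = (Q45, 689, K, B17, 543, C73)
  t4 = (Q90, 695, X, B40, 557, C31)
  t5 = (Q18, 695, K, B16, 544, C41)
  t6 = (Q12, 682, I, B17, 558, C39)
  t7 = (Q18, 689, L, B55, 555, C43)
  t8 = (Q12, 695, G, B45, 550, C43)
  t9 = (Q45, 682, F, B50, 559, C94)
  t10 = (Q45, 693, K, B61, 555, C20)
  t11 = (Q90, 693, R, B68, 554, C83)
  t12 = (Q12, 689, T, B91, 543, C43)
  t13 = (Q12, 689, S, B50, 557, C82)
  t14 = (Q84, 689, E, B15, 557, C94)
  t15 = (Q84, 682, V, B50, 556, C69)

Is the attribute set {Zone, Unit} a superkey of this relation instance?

No

Rows 12 and 13 have the same {Zone, Unit} value (Zone=Q12, Unit=689) but are distinct tuples, so {Zone, Unit} does not determine every attribute — not a superkey.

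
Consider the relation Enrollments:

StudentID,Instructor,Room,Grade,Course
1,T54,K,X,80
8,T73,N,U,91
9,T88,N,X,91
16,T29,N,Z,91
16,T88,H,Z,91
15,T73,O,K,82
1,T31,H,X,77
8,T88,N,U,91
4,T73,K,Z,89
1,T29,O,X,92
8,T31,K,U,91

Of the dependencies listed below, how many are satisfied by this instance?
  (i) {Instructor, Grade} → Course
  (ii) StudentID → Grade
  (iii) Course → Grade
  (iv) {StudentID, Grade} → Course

2

(i) {Instructor, Grade} → Course: every LHS value maps to a single RHS value — holds.
(ii) StudentID → Grade: every LHS value maps to a single RHS value — holds.
(iii) Course → Grade: Course=91: 6 rows → Grade takes values {U, X, Z} — violation — fails.
(iv) {StudentID, Grade} → Course: (StudentID=1, Grade=X): 3 rows → Course takes values {80, 77, 92} — violation — fails.
2 of the 4 dependencies hold.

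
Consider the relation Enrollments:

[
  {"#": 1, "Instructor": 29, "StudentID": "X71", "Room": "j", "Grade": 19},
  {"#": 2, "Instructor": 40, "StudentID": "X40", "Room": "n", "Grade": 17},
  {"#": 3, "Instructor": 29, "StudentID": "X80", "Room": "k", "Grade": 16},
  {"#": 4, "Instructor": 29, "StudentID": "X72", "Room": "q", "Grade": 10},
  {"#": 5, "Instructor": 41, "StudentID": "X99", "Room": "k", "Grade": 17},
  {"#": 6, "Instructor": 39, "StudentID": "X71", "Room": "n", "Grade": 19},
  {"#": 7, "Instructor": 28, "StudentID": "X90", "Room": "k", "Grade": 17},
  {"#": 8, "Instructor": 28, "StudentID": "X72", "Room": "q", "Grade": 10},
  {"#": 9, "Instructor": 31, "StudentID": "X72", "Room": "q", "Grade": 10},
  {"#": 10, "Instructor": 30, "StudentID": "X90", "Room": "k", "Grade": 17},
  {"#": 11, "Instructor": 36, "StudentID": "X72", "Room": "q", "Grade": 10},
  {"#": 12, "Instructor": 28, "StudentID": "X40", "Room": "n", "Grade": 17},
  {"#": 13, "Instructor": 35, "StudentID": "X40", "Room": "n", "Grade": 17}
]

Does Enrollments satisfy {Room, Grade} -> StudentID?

No

(Room=j, Grade=19): row 1 → StudentID = X71 ✓
(Room=n, Grade=17): rows 2, 12, 13 → StudentID = X40, X40, X40 ✓
(Room=k, Grade=16): row 3 → StudentID = X80 ✓
(Room=q, Grade=10): rows 4, 8, 9, 11 → StudentID = X72, X72, X72, X72 ✓
(Room=k, Grade=17): rows 5, 7, 10 → StudentID takes values {X99, X90} — violation
(Room=n, Grade=19): row 6 → StudentID = X71 ✓
Two rows agree on {Room, Grade} but differ on StudentID, so {Room, Grade} -> StudentID does not hold.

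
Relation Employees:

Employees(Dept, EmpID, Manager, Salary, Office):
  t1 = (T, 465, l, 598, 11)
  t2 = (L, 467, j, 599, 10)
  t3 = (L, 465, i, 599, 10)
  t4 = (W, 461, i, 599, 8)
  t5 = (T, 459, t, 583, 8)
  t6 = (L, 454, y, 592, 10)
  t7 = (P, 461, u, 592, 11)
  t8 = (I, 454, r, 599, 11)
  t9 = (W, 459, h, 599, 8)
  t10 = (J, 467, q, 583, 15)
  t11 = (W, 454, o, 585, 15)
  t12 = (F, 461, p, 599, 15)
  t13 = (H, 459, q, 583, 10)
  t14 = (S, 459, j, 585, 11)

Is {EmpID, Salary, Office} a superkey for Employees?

All 14 rows have distinct {EmpID, Salary, Office} values, so {EmpID, Salary, Office} → (all attributes) holds and {EmpID, Salary, Office} is a superkey.

Yes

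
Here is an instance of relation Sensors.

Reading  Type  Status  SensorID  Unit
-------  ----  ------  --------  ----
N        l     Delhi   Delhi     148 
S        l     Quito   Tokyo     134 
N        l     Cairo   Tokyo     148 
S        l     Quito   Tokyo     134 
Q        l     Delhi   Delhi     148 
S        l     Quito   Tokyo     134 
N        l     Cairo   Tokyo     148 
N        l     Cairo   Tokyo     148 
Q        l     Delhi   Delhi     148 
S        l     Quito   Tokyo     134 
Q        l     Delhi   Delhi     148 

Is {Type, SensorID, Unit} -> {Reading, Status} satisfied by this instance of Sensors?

No

(Type=l, SensorID=Delhi, Unit=148): 4 rows → {Reading,Status} takes values {(N, Delhi), (Q, Delhi)} — violation
(Type=l, SensorID=Tokyo, Unit=134): 4 rows → {Reading,Status} = (S, Quito), (S, Quito), (S, Quito), (S, Quito) ✓
(Type=l, SensorID=Tokyo, Unit=148): 3 rows → {Reading,Status} = (N, Cairo), (N, Cairo), (N, Cairo) ✓
Two rows agree on {Type, SensorID, Unit} but differ on {Reading, Status}, so {Type, SensorID, Unit} -> {Reading, Status} does not hold.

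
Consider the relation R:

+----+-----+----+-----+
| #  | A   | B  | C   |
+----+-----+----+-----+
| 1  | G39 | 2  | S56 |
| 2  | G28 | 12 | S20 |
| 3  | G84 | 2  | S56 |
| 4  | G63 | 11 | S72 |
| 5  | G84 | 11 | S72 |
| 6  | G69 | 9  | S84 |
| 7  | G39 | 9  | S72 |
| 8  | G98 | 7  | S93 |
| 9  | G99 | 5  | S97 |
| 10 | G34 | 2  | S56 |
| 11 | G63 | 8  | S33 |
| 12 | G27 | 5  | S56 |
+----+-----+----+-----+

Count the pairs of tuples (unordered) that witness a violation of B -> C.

B=2: all 3 rows agree on C — 0 pairs.
B=11: all 2 rows agree on C — 0 pairs.
B=9: violating pairs (6,7) — 1 pair.
B=5: violating pairs (9,12) — 1 pair.

2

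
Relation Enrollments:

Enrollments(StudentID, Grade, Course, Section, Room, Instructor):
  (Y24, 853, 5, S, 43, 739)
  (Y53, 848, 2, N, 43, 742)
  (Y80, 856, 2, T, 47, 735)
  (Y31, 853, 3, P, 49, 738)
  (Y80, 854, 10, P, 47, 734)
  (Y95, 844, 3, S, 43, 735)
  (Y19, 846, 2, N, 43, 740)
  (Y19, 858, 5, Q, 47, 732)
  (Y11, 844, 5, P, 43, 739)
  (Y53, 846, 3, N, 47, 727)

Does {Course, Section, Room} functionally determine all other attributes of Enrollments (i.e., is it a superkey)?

No

Two distinct rows share (Course=2, Section=N, Room=43), so {Course, Section, Room} does not determine every attribute — not a superkey.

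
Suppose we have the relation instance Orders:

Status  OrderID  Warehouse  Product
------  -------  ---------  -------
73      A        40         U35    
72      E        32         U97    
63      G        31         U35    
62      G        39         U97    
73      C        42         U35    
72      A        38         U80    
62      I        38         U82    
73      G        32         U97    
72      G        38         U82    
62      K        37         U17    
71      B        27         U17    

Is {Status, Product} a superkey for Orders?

No

Two distinct rows share (Status=73, Product=U35), so {Status, Product} does not determine every attribute — not a superkey.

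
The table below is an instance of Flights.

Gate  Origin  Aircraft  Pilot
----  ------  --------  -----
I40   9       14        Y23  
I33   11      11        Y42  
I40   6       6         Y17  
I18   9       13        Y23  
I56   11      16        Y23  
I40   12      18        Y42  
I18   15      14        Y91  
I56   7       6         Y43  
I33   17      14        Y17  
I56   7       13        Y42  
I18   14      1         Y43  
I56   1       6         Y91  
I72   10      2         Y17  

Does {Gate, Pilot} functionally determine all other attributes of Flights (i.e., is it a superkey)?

Yes

All 13 rows have distinct {Gate, Pilot} values, so {Gate, Pilot} → (all attributes) holds and {Gate, Pilot} is a superkey.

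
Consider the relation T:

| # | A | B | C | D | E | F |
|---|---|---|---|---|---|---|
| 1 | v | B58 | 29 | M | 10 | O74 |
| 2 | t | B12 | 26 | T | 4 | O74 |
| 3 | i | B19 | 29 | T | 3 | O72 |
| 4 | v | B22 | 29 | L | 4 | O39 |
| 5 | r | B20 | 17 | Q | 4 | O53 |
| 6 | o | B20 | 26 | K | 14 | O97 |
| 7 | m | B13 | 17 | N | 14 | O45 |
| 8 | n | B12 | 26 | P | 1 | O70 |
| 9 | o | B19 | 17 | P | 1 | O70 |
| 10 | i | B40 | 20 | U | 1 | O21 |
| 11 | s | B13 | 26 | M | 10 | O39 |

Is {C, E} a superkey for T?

All 11 rows have distinct {C, E} values, so {C, E} → (all attributes) holds and {C, E} is a superkey.

Yes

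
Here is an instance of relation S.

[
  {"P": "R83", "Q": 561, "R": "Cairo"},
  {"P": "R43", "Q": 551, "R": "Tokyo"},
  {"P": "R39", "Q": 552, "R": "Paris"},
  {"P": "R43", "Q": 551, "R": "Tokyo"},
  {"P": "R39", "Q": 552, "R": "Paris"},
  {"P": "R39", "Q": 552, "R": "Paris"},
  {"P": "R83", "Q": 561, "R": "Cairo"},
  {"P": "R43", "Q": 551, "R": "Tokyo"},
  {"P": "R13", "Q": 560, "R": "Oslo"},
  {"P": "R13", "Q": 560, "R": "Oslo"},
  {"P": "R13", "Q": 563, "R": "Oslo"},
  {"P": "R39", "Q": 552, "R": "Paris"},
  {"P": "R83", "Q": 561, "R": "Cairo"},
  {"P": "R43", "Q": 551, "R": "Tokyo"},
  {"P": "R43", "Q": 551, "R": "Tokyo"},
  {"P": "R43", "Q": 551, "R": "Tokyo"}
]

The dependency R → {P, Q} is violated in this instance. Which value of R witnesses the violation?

R=Cairo: 3 rows → {P,Q} = (R83, 561), (R83, 561), (R83, 561) ✓
R=Tokyo: 6 rows → {P,Q} = (R43, 551), (R43, 551), (R43, 551), (R43, 551), (R43, 551), (R43, 551) ✓
R=Paris: 4 rows → {P,Q} = (R39, 552), (R39, 552), (R39, 552), (R39, 552) ✓
R=Oslo: 3 rows → {P,Q} takes values {(R13, 560), (R13, 563)} — violation
The only R value with inconsistent RHS is R=Oslo.

Oslo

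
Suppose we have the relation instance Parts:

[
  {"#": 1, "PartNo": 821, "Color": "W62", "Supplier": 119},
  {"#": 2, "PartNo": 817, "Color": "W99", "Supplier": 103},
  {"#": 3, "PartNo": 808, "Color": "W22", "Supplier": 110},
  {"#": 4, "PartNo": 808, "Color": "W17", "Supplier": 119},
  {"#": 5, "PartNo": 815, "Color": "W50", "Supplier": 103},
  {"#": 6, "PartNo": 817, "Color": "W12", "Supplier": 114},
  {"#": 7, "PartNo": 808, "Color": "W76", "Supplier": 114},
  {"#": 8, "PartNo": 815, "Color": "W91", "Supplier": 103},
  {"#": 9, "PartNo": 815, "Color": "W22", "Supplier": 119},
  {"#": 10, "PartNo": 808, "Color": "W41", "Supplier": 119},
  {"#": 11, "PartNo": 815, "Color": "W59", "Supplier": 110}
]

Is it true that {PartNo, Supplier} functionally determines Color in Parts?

No

(PartNo=821, Supplier=119): row 1 → Color = W62 ✓
(PartNo=817, Supplier=103): row 2 → Color = W99 ✓
(PartNo=808, Supplier=110): row 3 → Color = W22 ✓
(PartNo=808, Supplier=119): rows 4, 10 → Color takes values {W17, W41} — violation
(PartNo=815, Supplier=103): rows 5, 8 → Color takes values {W50, W91} — violation
(PartNo=817, Supplier=114): row 6 → Color = W12 ✓
(PartNo=808, Supplier=114): row 7 → Color = W76 ✓
(PartNo=815, Supplier=119): row 9 → Color = W22 ✓
(PartNo=815, Supplier=110): row 11 → Color = W59 ✓
Two rows agree on {PartNo, Supplier} but differ on Color, so {PartNo, Supplier} → Color does not hold.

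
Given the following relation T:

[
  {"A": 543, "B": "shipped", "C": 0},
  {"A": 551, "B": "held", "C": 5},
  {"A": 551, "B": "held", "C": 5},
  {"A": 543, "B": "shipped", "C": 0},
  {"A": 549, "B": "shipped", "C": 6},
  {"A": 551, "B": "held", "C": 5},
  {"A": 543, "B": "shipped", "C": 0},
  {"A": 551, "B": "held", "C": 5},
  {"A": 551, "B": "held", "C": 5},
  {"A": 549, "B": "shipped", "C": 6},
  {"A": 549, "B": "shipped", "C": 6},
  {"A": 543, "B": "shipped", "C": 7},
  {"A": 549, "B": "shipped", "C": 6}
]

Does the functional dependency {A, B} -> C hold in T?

(A=543, B=shipped): 4 rows → C takes values {0, 7} — violation
(A=551, B=held): 5 rows → C = 5, 5, 5, 5, 5 ✓
(A=549, B=shipped): 4 rows → C = 6, 6, 6, 6 ✓
Two rows agree on {A, B} but differ on C, so {A, B} -> C does not hold.

No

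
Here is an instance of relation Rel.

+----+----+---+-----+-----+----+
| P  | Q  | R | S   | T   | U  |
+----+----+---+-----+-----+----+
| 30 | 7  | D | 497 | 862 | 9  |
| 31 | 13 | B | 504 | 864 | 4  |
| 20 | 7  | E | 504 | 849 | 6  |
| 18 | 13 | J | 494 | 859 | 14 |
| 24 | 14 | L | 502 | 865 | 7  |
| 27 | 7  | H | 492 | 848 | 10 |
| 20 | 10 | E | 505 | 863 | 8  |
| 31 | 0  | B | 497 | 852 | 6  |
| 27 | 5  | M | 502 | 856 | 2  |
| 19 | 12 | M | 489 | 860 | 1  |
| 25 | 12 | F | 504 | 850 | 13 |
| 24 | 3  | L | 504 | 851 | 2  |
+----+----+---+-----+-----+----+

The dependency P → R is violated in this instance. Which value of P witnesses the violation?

P=30: 1 row → R = D ✓
P=31: 2 rows → R = B, B ✓
P=20: 2 rows → R = E, E ✓
P=18: 1 row → R = J ✓
P=24: 2 rows → R = L, L ✓
P=27: 2 rows → R takes values {H, M} — violation
P=19: 1 row → R = M ✓
P=25: 1 row → R = F ✓
The only P value with inconsistent R is P=27.

27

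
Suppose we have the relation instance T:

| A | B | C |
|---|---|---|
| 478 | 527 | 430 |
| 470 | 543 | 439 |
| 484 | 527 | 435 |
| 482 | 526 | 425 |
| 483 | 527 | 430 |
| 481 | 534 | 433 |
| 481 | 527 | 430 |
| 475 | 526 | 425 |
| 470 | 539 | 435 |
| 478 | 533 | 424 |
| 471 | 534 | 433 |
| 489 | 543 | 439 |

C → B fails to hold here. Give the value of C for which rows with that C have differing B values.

C=430: 3 rows → B = 527, 527, 527 ✓
C=439: 2 rows → B = 543, 543 ✓
C=435: 2 rows → B takes values {527, 539} — violation
C=425: 2 rows → B = 526, 526 ✓
C=433: 2 rows → B = 534, 534 ✓
C=424: 1 row → B = 533 ✓
The only C value with inconsistent B is C=435.

435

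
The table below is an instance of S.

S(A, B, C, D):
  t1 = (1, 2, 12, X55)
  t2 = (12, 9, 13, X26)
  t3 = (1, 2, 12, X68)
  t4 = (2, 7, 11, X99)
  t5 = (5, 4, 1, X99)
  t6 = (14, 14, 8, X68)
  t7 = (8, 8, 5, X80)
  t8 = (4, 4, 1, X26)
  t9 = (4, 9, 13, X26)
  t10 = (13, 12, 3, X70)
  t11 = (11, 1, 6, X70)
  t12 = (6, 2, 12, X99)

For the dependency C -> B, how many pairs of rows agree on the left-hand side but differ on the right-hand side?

0

C=12: all 3 rows agree on B — 0 pairs.
C=13: all 2 rows agree on B — 0 pairs.
C=1: all 2 rows agree on B — 0 pairs.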